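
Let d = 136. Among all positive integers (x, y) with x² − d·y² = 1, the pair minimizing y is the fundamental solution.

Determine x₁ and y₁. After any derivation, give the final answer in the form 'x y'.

35 3

√136 → a₀=11, period (1,1,1,22); ℓ=4 even so k=3
i=0: a=11 ⇒ p=11, q=1
…
i=2: a=1 ⇒ p=23, q=2
i=3: a=1 ⇒ p=35, q=3
fundamental: x₁=35, y₁=3  (since 1225 − 136·9 = 1)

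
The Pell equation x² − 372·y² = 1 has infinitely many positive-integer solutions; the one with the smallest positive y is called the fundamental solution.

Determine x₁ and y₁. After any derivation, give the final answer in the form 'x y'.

√372 = [19; 3,2,12,2,3,38, …], period ℓ=6 (even) → k=5
i=0: a=19 ⇒ p=19, q=1
…
i=2: a=2 ⇒ p=135, q=7
…
i=4: a=2 ⇒ p=3491, q=181
i=5: a=3 ⇒ p=12151, q=630
fundamental: x₁=12151, y₁=630  (since 147646801 − 372·396900 = 1)

12151 630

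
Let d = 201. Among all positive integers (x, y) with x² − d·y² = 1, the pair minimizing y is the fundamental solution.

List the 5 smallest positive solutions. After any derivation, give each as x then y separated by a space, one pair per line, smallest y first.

d=201: √d = [14; 5,1,1,1,2,…,1,5,28] (ℓ=14, even), read p_13/q_13
step 0: (14, 1)  from 14·(1,0) + (0,1)
step 1: (71, 5)  from 5·(14,1) + (1,0)
…
step 3: (156, 11)  from 1·(85,6) + (71,5)
…
step 7: (7670, 541)  from 8·(879,62) + (638,45)
…
step 10: (33317, 2350)  from 1·(24768,1747) + (8549,603)
…
step 12: (91402, 6447)  from 1·(58085,4097) + (33317,2350)
step 13: (515095, 36332)  from 5·(91402,6447) + (58085,4097)
(x₁, y₁) = (515095, 36332);  515095² − 201·36332² = 1 ✓
n=2: (515095,36332)∘(515095,36332) = (515095·515095+201·36332·36332, 515095·36332+36332·515095) = (530645718049,37428863080)
n=3: (530645718049,37428863080)∘(515095,36332) = (515095·530645718049+201·36332·37428863080, 515095·37428863080+36332·530645718049) = (546665912276384215,38558840456348868)
n=4: (546665912276384215,38558840456348868)∘(515095,36332) = (515095·546665912276384215+201·36332·38558840456348868, 515095·38558840456348868+36332·546665912276384215) = (563169756167477608732801,39722931849688611461840)
n=5: (563169756167477608732801,39722931849688611461840)∘(515095,36332) = (515095·563169756167477608732801+201·36332·39722931849688611461840, 515095·39722931849688611461840+36332·563169756167477608732801) = (580171851105627091828167877975,40922167162192151801416600732)

515095 36332
530645718049 37428863080
546665912276384215 38558840456348868
563169756167477608732801 39722931849688611461840
580171851105627091828167877975 40922167162192151801416600732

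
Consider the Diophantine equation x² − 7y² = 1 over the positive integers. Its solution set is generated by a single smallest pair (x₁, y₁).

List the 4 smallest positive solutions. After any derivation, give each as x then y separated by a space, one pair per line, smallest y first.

8 3
127 48
2024 765
32257 12192

√7 = [2; 1,1,1,4, …], period ℓ=4 (even) → k=3
step 0: (2, 1)  from 2·(1,0) + (0,1)
step 1: (3, 1)  from 1·(2,1) + (1,0)
step 2: (5, 2)  from 1·(3,1) + (2,1)
step 3: (8, 3)  from 1·(5,2) + (3,1)
(x₁, y₁) = (8, 3);  8² − 7·3² = 1 ✓
(8+3√7)^2 = 127 + 48√7
(8+3√7)^3 = 2024 + 765√7
(8+3√7)^4 = 32257 + 12192√7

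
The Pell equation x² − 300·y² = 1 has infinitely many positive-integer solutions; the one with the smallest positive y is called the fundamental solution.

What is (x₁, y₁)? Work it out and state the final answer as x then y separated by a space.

√300 → a₀=17, period (3,8,3,34); ℓ=4 even so k=3
k=0  a_k=17  p_k/q_k = 17/1
k=1  a_k=3  p_k/q_k = 52/3
k=2  a_k=8  p_k/q_k = 433/25
k=3  a_k=3  p_k/q_k = 1351/78
(x₁, y₁) = (1351, 78);  1351² − 300·78² = 1 ✓

1351 78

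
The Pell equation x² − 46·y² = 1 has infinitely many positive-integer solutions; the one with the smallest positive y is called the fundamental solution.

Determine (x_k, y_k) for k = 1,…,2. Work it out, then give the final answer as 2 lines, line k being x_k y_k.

√46 = [6; 1,3,1,1,2,6,2,1,1,3,1,12, …], period ℓ=12 (even) → k=11
step 0: (6, 1)  from 6·(1,0) + (0,1)
step 1: (7, 1)  from 1·(6,1) + (1,0)
…
step 4: (61, 9)  from 1·(34,5) + (27,4)
step 5: (156, 23)  from 2·(61,9) + (34,5)
…
step 7: (2150, 317)  from 2·(997,147) + (156,23)
…
step 9: (5297, 781)  from 1·(3147,464) + (2150,317)
step 10: (19038, 2807)  from 3·(5297,781) + (3147,464)
step 11: (24335, 3588)  from 1·(19038,2807) + (5297,781)
(x₁, y₁) = (24335, 3588);  24335² − 46·3588² = 1 ✓
n=2: (24335,3588)∘(24335,3588) = (24335·24335+46·3588·3588, 24335·3588+3588·24335) = (1184384449,174627960)

24335 3588
1184384449 174627960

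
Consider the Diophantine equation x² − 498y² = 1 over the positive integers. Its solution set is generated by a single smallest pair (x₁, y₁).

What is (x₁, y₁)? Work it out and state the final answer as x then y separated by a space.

√498 = [22; 3,6,22,6,3,44, …], period ℓ=6 (even) → k=5
k=0  a_k=22  p_k/q_k = 22/1
…
k=2  a_k=6  p_k/q_k = 424/19
…
k=4  a_k=6  p_k/q_k = 56794/2545
k=5  a_k=3  p_k/q_k = 179777/8056
fundamental: x₁=179777, y₁=8056  (since 32319769729 − 498·64899136 = 1)

179777 8056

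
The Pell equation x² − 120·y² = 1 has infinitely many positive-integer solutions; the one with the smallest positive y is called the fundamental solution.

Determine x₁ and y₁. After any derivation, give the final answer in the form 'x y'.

11 1

√120 → a₀=10, period (1,20); ℓ=2 even so k=1
a_0=10:  p_0=10·1+0=10,  q_0=10·0+1=1
a_1=1:  p_1=1·10+1=11,  q_1=1·1+0=1
fundamental: x₁=11, y₁=1  (since 121 − 120·1 = 1)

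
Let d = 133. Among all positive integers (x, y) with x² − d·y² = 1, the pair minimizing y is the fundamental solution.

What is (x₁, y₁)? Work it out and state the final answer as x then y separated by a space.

2588599 224460

√133 = [11; 1,1,7,5,1,…,1,1,22, …], period ℓ=16 (even) → k=15
step 0: (11, 1)  from 11·(1,0) + (0,1)
step 1: (12, 1)  from 1·(11,1) + (1,0)
step 2: (23, 2)  from 1·(12,1) + (11,1)
step 3: (173, 15)  from 7·(23,2) + (12,1)
step 4: (888, 77)  from 5·(173,15) + (23,2)
step 5: (1061, 92)  from 1·(888,77) + (173,15)
step 6: (1949, 169)  from 1·(1061,92) + (888,77)
…
step 9: (10979, 952)  from 1·(7969,691) + (3010,261)
step 10: (18948, 1643)  from 1·(10979,952) + (7969,691)
step 11: (29927, 2595)  from 1·(18948,1643) + (10979,952)
step 12: (168583, 14618)  from 5·(29927,2595) + (18948,1643)
…
step 14: (1378591, 119539)  from 1·(1210008,104921) + (168583,14618)
step 15: (2588599, 224460)  from 1·(1378591,119539) + (1210008,104921)
→ (2588599, 224460).  Check: 2588599²=6700844782801, 133·224460²=6700844782800, difference 1.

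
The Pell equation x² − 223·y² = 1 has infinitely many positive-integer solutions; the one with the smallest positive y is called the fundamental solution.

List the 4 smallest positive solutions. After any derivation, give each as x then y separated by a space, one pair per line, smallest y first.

[14; 1,13,1,28] for √223; ℓ=4 ⇒ convergent index 3
step 0: (14, 1)  from 14·(1,0) + (0,1)
…
step 2: (209, 14)  from 13·(15,1) + (14,1)
step 3: (224, 15)  from 1·(209,14) + (15,1)
(x₁, y₁) = (224, 15);  224² − 223·15² = 1 ✓
(x_2, y_2) = (224·224 + 223·15·15, 224·15 + 15·224) = (100351, 6720)
(x_3, y_3) = (224·100351 + 223·15·6720, 224·6720 + 15·100351) = (44957024, 3010545)
(x_4, y_4) = (224·44957024 + 223·15·3010545, 224·3010545 + 15·44957024) = (20140646401, 1348717440)

224 15
100351 6720
44957024 3010545
20140646401 1348717440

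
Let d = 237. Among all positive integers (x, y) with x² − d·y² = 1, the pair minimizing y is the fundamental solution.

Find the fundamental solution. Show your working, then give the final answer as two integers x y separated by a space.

√237 → a₀=15, period (2,1,1,7,10,7,1,1,2,30); ℓ=10 even so k=9
k=0  a_k=15  p_k/q_k = 15/1
…
k=2  a_k=1  p_k/q_k = 46/3
k=3  a_k=1  p_k/q_k = 77/5
…
k=5  a_k=10  p_k/q_k = 5927/385
…
k=7  a_k=1  p_k/q_k = 48001/3118
k=8  a_k=1  p_k/q_k = 90075/5851
k=9  a_k=2  p_k/q_k = 228151/14820
(x₁, y₁) = (228151, 14820);  228151² − 237·14820² = 1 ✓

228151 14820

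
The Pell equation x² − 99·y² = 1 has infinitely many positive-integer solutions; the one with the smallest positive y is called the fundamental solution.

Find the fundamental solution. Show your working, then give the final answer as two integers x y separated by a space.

10 1

[9; 1,18] for √99; ℓ=2 ⇒ convergent index 1
a_0=9:  p_0=9·1+0=9,  q_0=9·0+1=1
a_1=1:  p_1=1·9+1=10,  q_1=1·1+0=1
(x₁, y₁) = (10, 1);  10² − 99·1² = 1 ✓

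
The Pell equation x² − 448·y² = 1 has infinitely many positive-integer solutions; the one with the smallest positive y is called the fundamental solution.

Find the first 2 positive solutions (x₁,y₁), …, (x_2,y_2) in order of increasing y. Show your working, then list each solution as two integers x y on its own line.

√448 → a₀=21, period (6,42); ℓ=2 even so k=1
i=0: a=21 ⇒ p=21, q=1
i=1: a=6 ⇒ p=127, q=6
→ (127, 6).  Check: 127²=16129, 448·6²=16128, difference 1.
(x_2, y_2) = (127·127 + 448·6·6, 127·6 + 6·127) = (32257, 1524)

127 6
32257 1524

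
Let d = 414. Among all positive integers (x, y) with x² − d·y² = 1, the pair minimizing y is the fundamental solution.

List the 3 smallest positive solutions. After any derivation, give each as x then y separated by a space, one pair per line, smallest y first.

24335 1196
1184384449 58209320
57643991108495 2833047603204

[20; 2,1,7,2,7,1,2,40] for √414; ℓ=8 ⇒ convergent index 7
a_0=20:  p_0=20·1+0=20,  q_0=20·0+1=1
a_1=2:  p_1=2·20+1=41,  q_1=2·1+0=2
a_2=1:  p_2=1·41+20=61,  q_2=1·2+1=3
…
a_4=2:  p_4=2·468+61=997,  q_4=2·23+3=49
…
a_6=1:  p_6=1·7447+997=8444,  q_6=1·366+49=415
a_7=2:  p_7=2·8444+7447=24335,  q_7=2·415+366=1196
(x₁, y₁) = (24335, 1196);  24335² − 414·1196² = 1 ✓
n=2: (24335,1196)∘(24335,1196) = (24335·24335+414·1196·1196, 24335·1196+1196·24335) = (1184384449,58209320)
n=3: (1184384449,58209320)∘(24335,1196) = (24335·1184384449+414·1196·58209320, 24335·58209320+1196·1184384449) = (57643991108495,2833047603204)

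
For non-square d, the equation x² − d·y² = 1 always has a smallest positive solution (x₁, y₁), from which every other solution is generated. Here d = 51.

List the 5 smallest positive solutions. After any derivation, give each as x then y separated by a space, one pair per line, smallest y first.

d=51: √d = [7; 7,14] (ℓ=2, even), read p_1/q_1
step 0: (7, 1)  from 7·(1,0) + (0,1)
step 1: (50, 7)  from 7·(7,1) + (1,0)
(x₁, y₁) = (50, 7);  50² − 51·7² = 1 ✓
n=2: (50,7)∘(50,7) = (50·50+51·7·7, 50·7+7·50) = (4999,700)
n=3: (4999,700)∘(50,7) = (50·4999+51·7·700, 50·700+7·4999) = (499850,69993)
n=4: (499850,69993)∘(50,7) = (50·499850+51·7·69993, 50·69993+7·499850) = (49980001,6998600)
n=5: (49980001,6998600)∘(50,7) = (50·49980001+51·7·6998600, 50·6998600+7·49980001) = (4997500250,699790007)

50 7
4999 700
499850 69993
49980001 6998600
4997500250 699790007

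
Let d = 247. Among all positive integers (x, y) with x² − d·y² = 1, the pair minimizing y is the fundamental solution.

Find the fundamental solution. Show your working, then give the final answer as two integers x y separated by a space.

[15; 1,2,1,1,9,1,9,1,1,2,1,30] for √247; ℓ=12 ⇒ convergent index 11
i=0: a=15 ⇒ p=15, q=1
…
i=3: a=1 ⇒ p=63, q=4
…
i=5: a=9 ⇒ p=1053, q=67
…
i=8: a=1 ⇒ p=12683, q=807
…
i=10: a=2 ⇒ p=61089, q=3887
i=11: a=1 ⇒ p=85292, q=5427
→ (85292, 5427).  Check: 85292²=7274725264, 247·5427²=7274725263, difference 1.

85292 5427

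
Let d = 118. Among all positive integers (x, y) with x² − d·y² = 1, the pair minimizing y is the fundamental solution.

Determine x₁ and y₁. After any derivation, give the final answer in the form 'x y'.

[10; 1,6,3,2,10,2,3,6,1,20] for √118; ℓ=10 ⇒ convergent index 9
a_0=10:  p_0=10·1+0=10,  q_0=10·0+1=1
a_1=1:  p_1=1·10+1=11,  q_1=1·1+0=1
a_2=6:  p_2=6·11+10=76,  q_2=6·1+1=7
a_3=3:  p_3=3·76+11=239,  q_3=3·7+1=22
…
a_5=10:  p_5=10·554+239=5779,  q_5=10·51+22=532
a_6=2:  p_6=2·5779+554=12112,  q_6=2·532+51=1115
…
a_8=6:  p_8=6·42115+12112=264802,  q_8=6·3877+1115=24377
a_9=1:  p_9=1·264802+42115=306917,  q_9=1·24377+3877=28254
(x₁, y₁) = (306917, 28254);  306917² − 118·28254² = 1 ✓

306917 28254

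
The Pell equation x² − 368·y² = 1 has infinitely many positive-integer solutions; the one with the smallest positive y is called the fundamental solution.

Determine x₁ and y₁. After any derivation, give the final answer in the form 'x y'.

1151 60

[19; 5,2,5,38] for √368; ℓ=4 ⇒ convergent index 3
a_0=19:  p_0=19·1+0=19,  q_0=19·0+1=1
a_1=5:  p_1=5·19+1=96,  q_1=5·1+0=5
a_2=2:  p_2=2·96+19=211,  q_2=2·5+1=11
a_3=5:  p_3=5·211+96=1151,  q_3=5·11+5=60
(x₁, y₁) = (1151, 60);  1151² − 368·60² = 1 ✓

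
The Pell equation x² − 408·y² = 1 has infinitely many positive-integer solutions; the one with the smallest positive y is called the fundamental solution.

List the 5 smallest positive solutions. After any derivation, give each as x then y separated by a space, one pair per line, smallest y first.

101 5
20401 1010
4120901 204015
832401601 41210020
168141002501 8324220025

√408 = [20; 5,40, …], period ℓ=2 (even) → k=1
a_0=20:  p_0=20·1+0=20,  q_0=20·0+1=1
a_1=5:  p_1=5·20+1=101,  q_1=5·1+0=5
(x₁, y₁) = (101, 5);  101² − 408·5² = 1 ✓
n=2: (101,5)∘(101,5) = (101·101+408·5·5, 101·5+5·101) = (20401,1010)
n=3: (20401,1010)∘(101,5) = (101·20401+408·5·1010, 101·1010+5·20401) = (4120901,204015)
n=4: (4120901,204015)∘(101,5) = (101·4120901+408·5·204015, 101·204015+5·4120901) = (832401601,41210020)
n=5: (832401601,41210020)∘(101,5) = (101·832401601+408·5·41210020, 101·41210020+5·832401601) = (168141002501,8324220025)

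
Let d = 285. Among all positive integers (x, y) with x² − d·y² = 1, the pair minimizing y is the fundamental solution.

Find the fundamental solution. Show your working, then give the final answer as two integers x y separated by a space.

2431 144

√285 = [16; 1,7,2,7,1,32, …], period ℓ=6 (even) → k=5
step 0: (16, 1)  from 16·(1,0) + (0,1)
…
step 3: (287, 17)  from 2·(135,8) + (17,1)
step 4: (2144, 127)  from 7·(287,17) + (135,8)
step 5: (2431, 144)  from 1·(2144,127) + (287,17)
(x₁, y₁) = (2431, 144);  2431² − 285·144² = 1 ✓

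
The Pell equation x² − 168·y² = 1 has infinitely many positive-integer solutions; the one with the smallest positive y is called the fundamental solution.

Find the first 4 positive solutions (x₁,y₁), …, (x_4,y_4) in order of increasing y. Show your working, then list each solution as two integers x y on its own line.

13 1
337 26
8749 675
227137 17524

√168 = [12; 1,24, …], period ℓ=2 (even) → k=1
a_0=12:  p_0=12·1+0=12,  q_0=12·0+1=1
a_1=1:  p_1=1·12+1=13,  q_1=1·1+0=1
fundamental: x₁=13, y₁=1  (since 169 − 168·1 = 1)
k=2:  x_2 = 13·13+168·1·1 = 337,  y_2 = 13·1+1·13 = 26
k=3:  x_3 = 13·337+168·1·26 = 8749,  y_3 = 13·26+1·337 = 675
k=4:  x_4 = 13·8749+168·1·675 = 227137,  y_4 = 13·675+1·8749 = 17524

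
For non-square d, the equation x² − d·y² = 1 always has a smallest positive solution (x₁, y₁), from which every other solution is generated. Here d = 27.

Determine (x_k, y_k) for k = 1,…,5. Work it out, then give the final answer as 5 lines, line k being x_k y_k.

[5; 5,10] for √27; ℓ=2 ⇒ convergent index 1
step 0: (5, 1)  from 5·(1,0) + (0,1)
step 1: (26, 5)  from 5·(5,1) + (1,0)
fundamental: x₁=26, y₁=5  (since 676 − 27·25 = 1)
k=2:  x_2 = 26·26+27·5·5 = 1351,  y_2 = 26·5+5·26 = 260
k=3:  x_3 = 26·1351+27·5·260 = 70226,  y_3 = 26·260+5·1351 = 13515
k=4:  x_4 = 26·70226+27·5·13515 = 3650401,  y_4 = 26·13515+5·70226 = 702520
k=5:  x_5 = 26·3650401+27·5·702520 = 189750626,  y_5 = 26·702520+5·3650401 = 36517525

26 5
1351 260
70226 13515
3650401 702520
189750626 36517525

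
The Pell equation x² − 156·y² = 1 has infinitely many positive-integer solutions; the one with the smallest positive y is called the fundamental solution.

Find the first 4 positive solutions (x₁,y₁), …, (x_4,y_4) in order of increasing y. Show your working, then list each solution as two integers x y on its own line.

d=156: √d = [12; 2,24] (ℓ=2, even), read p_1/q_1
k=0  a_k=12  p_k/q_k = 12/1
k=1  a_k=2  p_k/q_k = 25/2
fundamental: x₁=25, y₁=2  (since 625 − 156·4 = 1)
(25+2√156)^2 = 1249 + 100√156
(25+2√156)^3 = 62425 + 4998√156
(25+2√156)^4 = 3120001 + 249800√156

25 2
1249 100
62425 4998
3120001 249800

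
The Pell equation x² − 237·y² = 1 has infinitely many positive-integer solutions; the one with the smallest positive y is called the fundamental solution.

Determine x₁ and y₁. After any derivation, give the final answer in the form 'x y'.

228151 14820

√237 → a₀=15, period (2,1,1,7,10,7,1,1,2,30); ℓ=10 even so k=9
k=0  a_k=15  p_k/q_k = 15/1
…
k=7  a_k=1  p_k/q_k = 48001/3118
k=8  a_k=1  p_k/q_k = 90075/5851
k=9  a_k=2  p_k/q_k = 228151/14820
(x₁, y₁) = (228151, 14820);  228151² − 237·14820² = 1 ✓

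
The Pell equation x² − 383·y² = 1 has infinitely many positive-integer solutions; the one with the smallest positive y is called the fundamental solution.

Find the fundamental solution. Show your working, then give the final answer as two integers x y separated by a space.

18768 959

[19; 1,1,3,19,3,1,1,38] for √383; ℓ=8 ⇒ convergent index 7
i=0: a=19 ⇒ p=19, q=1
i=1: a=1 ⇒ p=20, q=1
i=2: a=1 ⇒ p=39, q=2
…
i=5: a=3 ⇒ p=8063, q=412
i=6: a=1 ⇒ p=10705, q=547
i=7: a=1 ⇒ p=18768, q=959
(x₁, y₁) = (18768, 959);  18768² − 383·959² = 1 ✓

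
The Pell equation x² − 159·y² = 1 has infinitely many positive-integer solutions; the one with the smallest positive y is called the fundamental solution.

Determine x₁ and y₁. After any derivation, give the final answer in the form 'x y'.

√159 → a₀=12, period (1,1,1,1,3,1,1,1,1,24); ℓ=10 even so k=9
k=0  a_k=12  p_k/q_k = 12/1
k=1  a_k=1  p_k/q_k = 13/1
k=2  a_k=1  p_k/q_k = 25/2
…
k=4  a_k=1  p_k/q_k = 63/5
k=5  a_k=3  p_k/q_k = 227/18
…
k=8  a_k=1  p_k/q_k = 807/64
k=9  a_k=1  p_k/q_k = 1324/105
→ (1324, 105).  Check: 1324²=1752976, 159·105²=1752975, difference 1.

1324 105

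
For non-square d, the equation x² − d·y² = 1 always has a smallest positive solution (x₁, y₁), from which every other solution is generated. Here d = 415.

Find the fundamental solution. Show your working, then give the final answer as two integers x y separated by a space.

18412804 903849

√415 → a₀=20, period (2,1,2,4,6,…,1,2,40); ℓ=16 even so k=15
k=0  a_k=20  p_k/q_k = 20/1
k=1  a_k=2  p_k/q_k = 41/2
…
k=4  a_k=4  p_k/q_k = 713/35
k=5  a_k=6  p_k/q_k = 4441/218
…
k=7  a_k=1  p_k/q_k = 9595/471
k=8  a_k=3  p_k/q_k = 33939/1666
k=9  a_k=1  p_k/q_k = 43534/2137
…
k=12  a_k=4  p_k/q_k = 2110961/103623
k=13  a_k=2  p_k/q_k = 4730294/232201
k=14  a_k=1  p_k/q_k = 6841255/335824
k=15  a_k=2  p_k/q_k = 18412804/903849
→ (18412804, 903849).  Check: 18412804²=339031351142416, 415·903849²=339031351142415, difference 1.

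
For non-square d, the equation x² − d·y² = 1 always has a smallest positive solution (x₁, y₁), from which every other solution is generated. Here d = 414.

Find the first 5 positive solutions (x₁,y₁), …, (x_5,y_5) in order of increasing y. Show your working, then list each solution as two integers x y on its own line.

d=414: √d = [20; 2,1,7,2,7,1,2,40] (ℓ=8, even), read p_7/q_7
i=0: a=20 ⇒ p=20, q=1
…
i=2: a=1 ⇒ p=61, q=3
…
i=4: a=2 ⇒ p=997, q=49
i=5: a=7 ⇒ p=7447, q=366
i=6: a=1 ⇒ p=8444, q=415
i=7: a=2 ⇒ p=24335, q=1196
→ (24335, 1196).  Check: 24335²=592192225, 414·1196²=592192224, difference 1.
k=2:  x_2 = 24335·24335+414·1196·1196 = 1184384449,  y_2 = 24335·1196+1196·24335 = 58209320
k=3:  x_3 = 24335·1184384449+414·1196·58209320 = 57643991108495,  y_3 = 24335·58209320+1196·1184384449 = 2833047603204
k=4:  x_4 = 24335·57643991108495+414·1196·2833047603204 = 2805533046066067201,  y_4 = 24335·2833047603204+1196·57643991108495 = 137884426789729360
k=5:  x_5 = 24335·2805533046066067201+414·1196·137884426789729360 = 136545293294391499564175,  y_5 = 24335·137884426789729360+1196·2805533046066067201 = 6710835049023080347996

24335 1196
1184384449 58209320
57643991108495 2833047603204
2805533046066067201 137884426789729360
136545293294391499564175 6710835049023080347996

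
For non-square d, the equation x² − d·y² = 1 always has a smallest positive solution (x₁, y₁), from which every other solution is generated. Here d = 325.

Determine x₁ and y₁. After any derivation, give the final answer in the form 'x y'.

649 36

d=325: √d = [18; 36] (ℓ=1, odd), read p_1/q_1
i=0: a=18 ⇒ p=18, q=1
i=1: a=36 ⇒ p=649, q=36
fundamental: x₁=649, y₁=36  (since 421201 − 325·1296 = 1)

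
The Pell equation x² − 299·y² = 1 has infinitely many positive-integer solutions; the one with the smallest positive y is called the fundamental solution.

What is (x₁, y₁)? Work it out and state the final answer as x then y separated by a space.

415 24

d=299: √d = [17; 3,2,3,34] (ℓ=4, even), read p_3/q_3
i=0: a=17 ⇒ p=17, q=1
i=1: a=3 ⇒ p=52, q=3
i=2: a=2 ⇒ p=121, q=7
i=3: a=3 ⇒ p=415, q=24
fundamental: x₁=415, y₁=24  (since 172225 − 299·576 = 1)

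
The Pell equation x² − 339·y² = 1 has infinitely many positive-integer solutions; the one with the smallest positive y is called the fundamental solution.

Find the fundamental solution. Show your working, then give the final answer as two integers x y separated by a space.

[18; 2,2,2,1,17,1,2,2,2,36] for √339; ℓ=10 ⇒ convergent index 9
step 0: (18, 1)  from 18·(1,0) + (0,1)
…
step 2: (92, 5)  from 2·(37,2) + (18,1)
…
step 5: (5542, 301)  from 17·(313,17) + (221,12)
…
step 7: (17252, 937)  from 2·(5855,318) + (5542,301)
step 8: (40359, 2192)  from 2·(17252,937) + (5855,318)
step 9: (97970, 5321)  from 2·(40359,2192) + (17252,937)
→ (97970, 5321).  Check: 97970²=9598120900, 339·5321²=9598120899, difference 1.

97970 5321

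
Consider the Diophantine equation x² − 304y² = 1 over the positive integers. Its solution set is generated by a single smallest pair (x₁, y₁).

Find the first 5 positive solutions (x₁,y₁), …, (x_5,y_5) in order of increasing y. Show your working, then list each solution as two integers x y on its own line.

√304 = [17; 2,3,2,1,1,1,1,1,2,3,2,34, …], period ℓ=12 (even) → k=11
a_0=17:  p_0=17·1+0=17,  q_0=17·0+1=1
a_1=2:  p_1=2·17+1=35,  q_1=2·1+0=2
a_2=3:  p_2=3·35+17=122,  q_2=3·2+1=7
…
a_4=1:  p_4=1·279+122=401,  q_4=1·16+7=23
a_5=1:  p_5=1·401+279=680,  q_5=1·23+16=39
a_6=1:  p_6=1·680+401=1081,  q_6=1·39+23=62
…
a_9=2:  p_9=2·2842+1761=7445,  q_9=2·163+101=427
a_10=3:  p_10=3·7445+2842=25177,  q_10=3·427+163=1444
a_11=2:  p_11=2·25177+7445=57799,  q_11=2·1444+427=3315
fundamental: x₁=57799, y₁=3315  (since 3340724401 − 304·10989225 = 1)
(57799+3315√304)^2 = 6681448801 + 383207370√304
(57799+3315√304)^3 = 772362118440199 + 44298005553945√304
(57799+3315√304)^4 = 89283516160768675201 + 5120760845641726740√304
(57799+3315√304)^5 = 10320995900380175197444999 + 591949712190194322136575√304

57799 3315
6681448801 383207370
772362118440199 44298005553945
89283516160768675201 5120760845641726740
10320995900380175197444999 591949712190194322136575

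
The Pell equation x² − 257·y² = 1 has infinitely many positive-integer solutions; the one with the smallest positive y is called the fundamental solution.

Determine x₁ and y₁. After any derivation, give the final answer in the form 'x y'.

513 32

[16; 32] for √257; ℓ=1 ⇒ convergent index 1
k=0  a_k=16  p_k/q_k = 16/1
k=1  a_k=32  p_k/q_k = 513/32
fundamental: x₁=513, y₁=32  (since 263169 − 257·1024 = 1)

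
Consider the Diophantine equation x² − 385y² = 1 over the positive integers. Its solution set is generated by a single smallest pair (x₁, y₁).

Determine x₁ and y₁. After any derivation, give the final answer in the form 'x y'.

√385 → a₀=19, period (1,1,1,1,1,…,1,1,38); ℓ=16 even so k=15
i=0: a=19 ⇒ p=19, q=1
i=1: a=1 ⇒ p=20, q=1
…
i=4: a=1 ⇒ p=98, q=5
i=5: a=1 ⇒ p=157, q=8
…
i=11: a=1 ⇒ p=13009, q=663
…
i=14: a=1 ⇒ p=59551, q=3035
i=15: a=1 ⇒ p=95831, q=4884
fundamental: x₁=95831, y₁=4884  (since 9183580561 − 385·23853456 = 1)

95831 4884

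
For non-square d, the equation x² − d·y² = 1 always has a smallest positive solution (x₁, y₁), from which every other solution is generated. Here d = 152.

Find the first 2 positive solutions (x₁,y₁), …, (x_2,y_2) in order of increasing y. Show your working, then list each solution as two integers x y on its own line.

√152 → a₀=12, period (3,24); ℓ=2 even so k=1
k=0  a_k=12  p_k/q_k = 12/1
k=1  a_k=3  p_k/q_k = 37/3
fundamental: x₁=37, y₁=3  (since 1369 − 152·9 = 1)
(37+3√152)^2 = 2737 + 222√152

37 3
2737 222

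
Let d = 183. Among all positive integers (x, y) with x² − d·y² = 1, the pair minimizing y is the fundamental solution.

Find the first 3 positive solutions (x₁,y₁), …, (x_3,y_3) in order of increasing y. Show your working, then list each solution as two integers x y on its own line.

√183 → a₀=13, period (1,1,8,1,1,26); ℓ=6 even so k=5
i=0: a=13 ⇒ p=13, q=1
…
i=4: a=1 ⇒ p=257, q=19
i=5: a=1 ⇒ p=487, q=36
fundamental: x₁=487, y₁=36  (since 237169 − 183·1296 = 1)
(487+36√183)^2 = 474337 + 35064√183
(487+36√183)^3 = 462003751 + 34152300√183

487 36
474337 35064
462003751 34152300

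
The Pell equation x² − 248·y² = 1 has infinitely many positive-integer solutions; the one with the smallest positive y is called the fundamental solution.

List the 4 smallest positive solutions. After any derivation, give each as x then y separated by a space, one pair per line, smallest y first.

√248 = [15; 1,2,1,30, …], period ℓ=4 (even) → k=3
k=0  a_k=15  p_k/q_k = 15/1
…
k=2  a_k=2  p_k/q_k = 47/3
k=3  a_k=1  p_k/q_k = 63/4
(x₁, y₁) = (63, 4);  63² − 248·4² = 1 ✓
k=2:  x_2 = 63·63+248·4·4 = 7937,  y_2 = 63·4+4·63 = 504
k=3:  x_3 = 63·7937+248·4·504 = 999999,  y_3 = 63·504+4·7937 = 63500
k=4:  x_4 = 63·999999+248·4·63500 = 125991937,  y_4 = 63·63500+4·999999 = 8000496

63 4
7937 504
999999 63500
125991937 8000496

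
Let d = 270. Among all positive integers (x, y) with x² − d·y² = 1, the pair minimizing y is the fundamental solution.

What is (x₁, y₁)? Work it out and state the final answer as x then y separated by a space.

√270 = [16; 2,3,6,3,2,32, …], period ℓ=6 (even) → k=5
k=0  a_k=16  p_k/q_k = 16/1
k=1  a_k=2  p_k/q_k = 33/2
k=2  a_k=3  p_k/q_k = 115/7
k=3  a_k=6  p_k/q_k = 723/44
k=4  a_k=3  p_k/q_k = 2284/139
k=5  a_k=2  p_k/q_k = 5291/322
→ (5291, 322).  Check: 5291²=27994681, 270·322²=27994680, difference 1.

5291 322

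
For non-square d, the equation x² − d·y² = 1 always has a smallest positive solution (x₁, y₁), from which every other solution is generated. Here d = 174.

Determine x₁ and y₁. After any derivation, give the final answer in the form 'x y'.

1451 110

[13; 5,4,5,26] for √174; ℓ=4 ⇒ convergent index 3
i=0: a=13 ⇒ p=13, q=1
…
i=2: a=4 ⇒ p=277, q=21
i=3: a=5 ⇒ p=1451, q=110
→ (1451, 110).  Check: 1451²=2105401, 174·110²=2105400, difference 1.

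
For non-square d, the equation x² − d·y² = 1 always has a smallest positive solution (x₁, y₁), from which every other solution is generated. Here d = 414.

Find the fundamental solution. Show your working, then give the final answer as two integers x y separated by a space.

24335 1196

d=414: √d = [20; 2,1,7,2,7,1,2,40] (ℓ=8, even), read p_7/q_7
i=0: a=20 ⇒ p=20, q=1
i=1: a=2 ⇒ p=41, q=2
…
i=6: a=1 ⇒ p=8444, q=415
i=7: a=2 ⇒ p=24335, q=1196
→ (24335, 1196).  Check: 24335²=592192225, 414·1196²=592192224, difference 1.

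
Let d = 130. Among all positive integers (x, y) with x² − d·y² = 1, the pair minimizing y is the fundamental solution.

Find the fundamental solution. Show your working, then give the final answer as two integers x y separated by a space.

6499 570

d=130: √d = [11; 2,2,22] (ℓ=3, odd), read p_5/q_5
a_0=11:  p_0=11·1+0=11,  q_0=11·0+1=1
a_1=2:  p_1=2·11+1=23,  q_1=2·1+0=2
…
a_3=22:  p_3=22·57+23=1277,  q_3=22·5+2=112
a_4=2:  p_4=2·1277+57=2611,  q_4=2·112+5=229
a_5=2:  p_5=2·2611+1277=6499,  q_5=2·229+112=570
fundamental: x₁=6499, y₁=570  (since 42237001 − 130·324900 = 1)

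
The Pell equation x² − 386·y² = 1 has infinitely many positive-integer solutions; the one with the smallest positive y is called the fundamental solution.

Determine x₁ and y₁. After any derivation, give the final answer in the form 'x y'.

111555 5678

√386 = [19; 1,1,1,4,1,18,1,4,1,1,1,38, …], period ℓ=12 (even) → k=11
k=0  a_k=19  p_k/q_k = 19/1
…
k=4  a_k=4  p_k/q_k = 275/14
k=5  a_k=1  p_k/q_k = 334/17
k=6  a_k=18  p_k/q_k = 6287/320
…
k=8  a_k=4  p_k/q_k = 32771/1668
…
k=10  a_k=1  p_k/q_k = 72163/3673
k=11  a_k=1  p_k/q_k = 111555/5678
(x₁, y₁) = (111555, 5678);  111555² − 386·5678² = 1 ✓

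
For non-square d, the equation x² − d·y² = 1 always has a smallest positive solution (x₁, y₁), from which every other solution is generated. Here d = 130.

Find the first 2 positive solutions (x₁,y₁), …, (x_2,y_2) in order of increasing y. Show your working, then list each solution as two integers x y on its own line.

d=130: √d = [11; 2,2,22] (ℓ=3, odd), read p_5/q_5
a_0=11:  p_0=11·1+0=11,  q_0=11·0+1=1
a_1=2:  p_1=2·11+1=23,  q_1=2·1+0=2
…
a_3=22:  p_3=22·57+23=1277,  q_3=22·5+2=112
a_4=2:  p_4=2·1277+57=2611,  q_4=2·112+5=229
a_5=2:  p_5=2·2611+1277=6499,  q_5=2·229+112=570
(x₁, y₁) = (6499, 570);  6499² − 130·570² = 1 ✓
n=2: (6499,570)∘(6499,570) = (6499·6499+130·570·570, 6499·570+570·6499) = (84474001,7408860)

6499 570
84474001 7408860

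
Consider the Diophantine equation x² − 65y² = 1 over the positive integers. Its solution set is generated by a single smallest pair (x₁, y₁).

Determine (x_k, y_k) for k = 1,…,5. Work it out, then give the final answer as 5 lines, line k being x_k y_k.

129 16
33281 4128
8586369 1065008
2215249921 274767936
571525893249 70889062480

√65 → a₀=8, period (16); ℓ=1 odd so k=1
k=0  a_k=8  p_k/q_k = 8/1
k=1  a_k=16  p_k/q_k = 129/16
→ (129, 16).  Check: 129²=16641, 65·16²=16640, difference 1.
(129+16√65)^2 = 33281 + 4128√65
(129+16√65)^3 = 8586369 + 1065008√65
(129+16√65)^4 = 2215249921 + 274767936√65
(129+16√65)^5 = 571525893249 + 70889062480√65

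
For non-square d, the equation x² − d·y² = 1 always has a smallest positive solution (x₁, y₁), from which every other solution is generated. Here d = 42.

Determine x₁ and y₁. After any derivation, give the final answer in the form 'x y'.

√42 = [6; 2,12, …], period ℓ=2 (even) → k=1
a_0=6:  p_0=6·1+0=6,  q_0=6·0+1=1
a_1=2:  p_1=2·6+1=13,  q_1=2·1+0=2
(x₁, y₁) = (13, 2);  13² − 42·2² = 1 ✓

13 2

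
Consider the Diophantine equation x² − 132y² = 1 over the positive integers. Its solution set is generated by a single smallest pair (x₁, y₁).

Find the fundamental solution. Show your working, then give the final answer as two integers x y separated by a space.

√132 → a₀=11, period (2,22); ℓ=2 even so k=1
step 0: (11, 1)  from 11·(1,0) + (0,1)
step 1: (23, 2)  from 2·(11,1) + (1,0)
(x₁, y₁) = (23, 2);  23² − 132·2² = 1 ✓

23 2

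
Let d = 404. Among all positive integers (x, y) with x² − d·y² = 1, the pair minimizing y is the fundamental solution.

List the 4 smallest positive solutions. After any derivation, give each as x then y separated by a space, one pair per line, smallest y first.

201 10
80801 4020
32481801 1616030
13057603201 649640040

[20; 10,40] for √404; ℓ=2 ⇒ convergent index 1
k=0  a_k=20  p_k/q_k = 20/1
k=1  a_k=10  p_k/q_k = 201/10
→ (201, 10).  Check: 201²=40401, 404·10²=40400, difference 1.
n=2: (201,10)∘(201,10) = (201·201+404·10·10, 201·10+10·201) = (80801,4020)
n=3: (80801,4020)∘(201,10) = (201·80801+404·10·4020, 201·4020+10·80801) = (32481801,1616030)
n=4: (32481801,1616030)∘(201,10) = (201·32481801+404·10·1616030, 201·1616030+10·32481801) = (13057603201,649640040)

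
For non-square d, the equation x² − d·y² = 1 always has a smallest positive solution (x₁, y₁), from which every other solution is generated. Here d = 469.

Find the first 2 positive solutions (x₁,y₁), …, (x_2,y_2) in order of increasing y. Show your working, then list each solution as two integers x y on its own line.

√469 = [21; 1,1,1,10,6,10,1,1,1,42, …], period ℓ=10 (even) → k=9
step 0: (21, 1)  from 21·(1,0) + (0,1)
…
step 2: (43, 2)  from 1·(22,1) + (21,1)
step 3: (65, 3)  from 1·(43,2) + (22,1)
step 4: (693, 32)  from 10·(65,3) + (43,2)
…
step 6: (42923, 1982)  from 10·(4223,195) + (693,32)
step 7: (47146, 2177)  from 1·(42923,1982) + (4223,195)
step 8: (90069, 4159)  from 1·(47146,2177) + (42923,1982)
step 9: (137215, 6336)  from 1·(90069,4159) + (47146,2177)
→ (137215, 6336).  Check: 137215²=18827956225, 469·6336²=18827956224, difference 1.
n=2: (137215,6336)∘(137215,6336) = (137215·137215+469·6336·6336, 137215·6336+6336·137215) = (37655912449,1738788480)

137215 6336
37655912449 1738788480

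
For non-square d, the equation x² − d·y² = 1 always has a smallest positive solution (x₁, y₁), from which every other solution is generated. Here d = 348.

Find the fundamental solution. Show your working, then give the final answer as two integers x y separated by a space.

[18; 1,1,1,8,1,1,1,36] for √348; ℓ=8 ⇒ convergent index 7
i=0: a=18 ⇒ p=18, q=1
i=1: a=1 ⇒ p=19, q=1
i=2: a=1 ⇒ p=37, q=2
i=3: a=1 ⇒ p=56, q=3
i=4: a=8 ⇒ p=485, q=26
i=5: a=1 ⇒ p=541, q=29
i=6: a=1 ⇒ p=1026, q=55
i=7: a=1 ⇒ p=1567, q=84
fundamental: x₁=1567, y₁=84  (since 2455489 − 348·7056 = 1)

1567 84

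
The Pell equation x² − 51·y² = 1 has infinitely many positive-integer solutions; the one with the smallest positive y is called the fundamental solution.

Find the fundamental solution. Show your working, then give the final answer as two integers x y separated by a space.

50 7

√51 = [7; 7,14, …], period ℓ=2 (even) → k=1
a_0=7:  p_0=7·1+0=7,  q_0=7·0+1=1
a_1=7:  p_1=7·7+1=50,  q_1=7·1+0=7
(x₁, y₁) = (50, 7);  50² − 51·7² = 1 ✓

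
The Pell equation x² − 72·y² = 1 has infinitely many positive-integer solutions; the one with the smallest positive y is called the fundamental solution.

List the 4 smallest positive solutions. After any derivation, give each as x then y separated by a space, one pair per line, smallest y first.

17 2
577 68
19601 2310
665857 78472

√72 = [8; 2,16, …], period ℓ=2 (even) → k=1
a_0=8:  p_0=8·1+0=8,  q_0=8·0+1=1
a_1=2:  p_1=2·8+1=17,  q_1=2·1+0=2
→ (17, 2).  Check: 17²=289, 72·2²=288, difference 1.
(x_2, y_2) = (17·17 + 72·2·2, 17·2 + 2·17) = (577, 68)
(x_3, y_3) = (17·577 + 72·2·68, 17·68 + 2·577) = (19601, 2310)
(x_4, y_4) = (17·19601 + 72·2·2310, 17·2310 + 2·19601) = (665857, 78472)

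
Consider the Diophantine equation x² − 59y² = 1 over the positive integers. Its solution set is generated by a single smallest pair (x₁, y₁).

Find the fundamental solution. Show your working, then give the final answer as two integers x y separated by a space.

√59 → a₀=7, period (1,2,7,2,1,14); ℓ=6 even so k=5
i=0: a=7 ⇒ p=7, q=1
…
i=2: a=2 ⇒ p=23, q=3
i=3: a=7 ⇒ p=169, q=22
i=4: a=2 ⇒ p=361, q=47
i=5: a=1 ⇒ p=530, q=69
→ (530, 69).  Check: 530²=280900, 59·69²=280899, difference 1.

530 69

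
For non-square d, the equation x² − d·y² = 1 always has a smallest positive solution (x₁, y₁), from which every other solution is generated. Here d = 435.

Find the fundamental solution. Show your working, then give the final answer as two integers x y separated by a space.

d=435: √d = [20; 1,5,1,40] (ℓ=4, even), read p_3/q_3
a_0=20:  p_0=20·1+0=20,  q_0=20·0+1=1
a_1=1:  p_1=1·20+1=21,  q_1=1·1+0=1
a_2=5:  p_2=5·21+20=125,  q_2=5·1+1=6
a_3=1:  p_3=1·125+21=146,  q_3=1·6+1=7
→ (146, 7).  Check: 146²=21316, 435·7²=21315, difference 1.

146 7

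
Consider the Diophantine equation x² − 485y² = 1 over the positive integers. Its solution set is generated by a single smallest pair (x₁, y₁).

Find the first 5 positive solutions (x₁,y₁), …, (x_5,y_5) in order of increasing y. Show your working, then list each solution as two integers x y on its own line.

[22; 44] for √485; ℓ=1 ⇒ convergent index 1
a_0=22:  p_0=22·1+0=22,  q_0=22·0+1=1
a_1=44:  p_1=44·22+1=969,  q_1=44·1+0=44
→ (969, 44).  Check: 969²=938961, 485·44²=938960, difference 1.
k=2:  x_2 = 969·969+485·44·44 = 1877921,  y_2 = 969·44+44·969 = 85272
k=3:  x_3 = 969·1877921+485·44·85272 = 3639409929,  y_3 = 969·85272+44·1877921 = 165257092
k=4:  x_4 = 969·3639409929+485·44·165257092 = 7053174564481,  y_4 = 969·165257092+44·3639409929 = 320268159024
k=5:  x_5 = 969·7053174564481+485·44·320268159024 = 13669048666554249,  y_5 = 969·320268159024+44·7053174564481 = 620679526931420

969 44
1877921 85272
3639409929 165257092
7053174564481 320268159024
13669048666554249 620679526931420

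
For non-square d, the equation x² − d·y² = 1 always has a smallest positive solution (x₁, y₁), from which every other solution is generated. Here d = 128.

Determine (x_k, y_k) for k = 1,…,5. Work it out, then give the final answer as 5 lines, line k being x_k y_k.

577 51
665857 58854
768398401 67917465
886731088897 78376695756
1023286908188737 90446638984959

√128 = [11; 3,5,3,22, …], period ℓ=4 (even) → k=3
a_0=11:  p_0=11·1+0=11,  q_0=11·0+1=1
…
a_2=5:  p_2=5·34+11=181,  q_2=5·3+1=16
a_3=3:  p_3=3·181+34=577,  q_3=3·16+3=51
→ (577, 51).  Check: 577²=332929, 128·51²=332928, difference 1.
n=2: (577,51)∘(577,51) = (577·577+128·51·51, 577·51+51·577) = (665857,58854)
n=3: (665857,58854)∘(577,51) = (577·665857+128·51·58854, 577·58854+51·665857) = (768398401,67917465)
n=4: (768398401,67917465)∘(577,51) = (577·768398401+128·51·67917465, 577·67917465+51·768398401) = (886731088897,78376695756)
n=5: (886731088897,78376695756)∘(577,51) = (577·886731088897+128·51·78376695756, 577·78376695756+51·886731088897) = (1023286908188737,90446638984959)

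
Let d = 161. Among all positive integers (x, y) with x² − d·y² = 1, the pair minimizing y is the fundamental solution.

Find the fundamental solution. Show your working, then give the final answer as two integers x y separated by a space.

√161 → a₀=12, period (1,2,4,1,2,1,4,2,1,24); ℓ=10 even so k=9
i=0: a=12 ⇒ p=12, q=1
i=1: a=1 ⇒ p=13, q=1
…
i=4: a=1 ⇒ p=203, q=16
i=5: a=2 ⇒ p=571, q=45
i=6: a=1 ⇒ p=774, q=61
…
i=8: a=2 ⇒ p=8108, q=639
i=9: a=1 ⇒ p=11775, q=928
(x₁, y₁) = (11775, 928);  11775² − 161·928² = 1 ✓

11775 928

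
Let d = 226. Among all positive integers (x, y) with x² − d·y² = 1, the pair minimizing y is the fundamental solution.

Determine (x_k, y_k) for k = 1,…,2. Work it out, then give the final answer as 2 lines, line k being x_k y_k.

451 30
406801 27060

d=226: √d = [15; 30] (ℓ=1, odd), read p_1/q_1
k=0  a_k=15  p_k/q_k = 15/1
k=1  a_k=30  p_k/q_k = 451/30
fundamental: x₁=451, y₁=30  (since 203401 − 226·900 = 1)
k=2:  x_2 = 451·451+226·30·30 = 406801,  y_2 = 451·30+30·451 = 27060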